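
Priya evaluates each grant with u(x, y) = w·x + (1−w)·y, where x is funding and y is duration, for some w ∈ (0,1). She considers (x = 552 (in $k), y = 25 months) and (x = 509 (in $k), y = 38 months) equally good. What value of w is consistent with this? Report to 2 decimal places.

u(552,25) = u(509,38) means w·552 + (1−w)·25 = w·509 + (1−w)·38.
Rearranging, 43·w − 13·(1−w) = 0.
So w/(1−w) = 13/43 = 0.3023, giving w = 13/(43+13) = 0.23.

w = 0.23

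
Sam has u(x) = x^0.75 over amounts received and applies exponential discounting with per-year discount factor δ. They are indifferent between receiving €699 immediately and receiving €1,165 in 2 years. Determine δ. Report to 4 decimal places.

δ ≈ 0.8257

Equating discounted utilities: u(699) = δ^2·u(1165) ⇒ δ^2 = u(699)/u(1165).
With u(x) = x^0.75: δ^2 = 699^0.75/1165^0.75 = (699/1165)^0.75 = 0.68173.
Hence δ = (0.68173)^(1/2) = 0.825670.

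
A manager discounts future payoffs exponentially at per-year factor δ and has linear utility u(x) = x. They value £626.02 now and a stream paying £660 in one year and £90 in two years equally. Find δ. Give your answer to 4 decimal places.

δ ≈ 0.8500

Equating present values: 626.02 = 660δ + 90δ².
Rearranged: 90δ² + 660δ − 626.02 = 0.
The positive root is δ = [−660 + √(660² + 4·90·626.02)] / (2·90) = (−660 + 812.999)/180 ≈ 0.8500.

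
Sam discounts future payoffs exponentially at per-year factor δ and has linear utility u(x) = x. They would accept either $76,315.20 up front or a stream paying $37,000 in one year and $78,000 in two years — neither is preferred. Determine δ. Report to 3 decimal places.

δ ≈ 0.780

The stream is worth 37000δ + 78000δ² today, so 37000δ + 78000δ² = 76315.20.
That is, 78000δ² + 37000δ − 76315.20 = 0, a quadratic in δ.
δ = (−37000 + √(37000² + 4·78000·76315.20)) / (2·78000) = (−37000 + √25179342400.00) / 156000 ≈ 0.780.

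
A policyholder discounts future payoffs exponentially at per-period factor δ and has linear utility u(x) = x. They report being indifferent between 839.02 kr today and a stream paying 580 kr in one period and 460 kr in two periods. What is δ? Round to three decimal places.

Equating present values: 839.02 = 580δ + 460δ².
Rearranged: 460δ² + 580δ − 839.02 = 0.
δ = (−580 + √(580² + 4·460·839.02)) / (2·460) = (−580 + √1880196.80) / 920 ≈ 0.860.

δ ≈ 0.860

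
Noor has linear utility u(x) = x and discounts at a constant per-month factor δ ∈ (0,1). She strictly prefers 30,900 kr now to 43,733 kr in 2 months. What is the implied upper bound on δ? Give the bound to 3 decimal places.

The preference means 30900 > δ^2·43733.
Hence δ^2 < 30900/43733 = 0.70656, and x ↦ x^(1/2) is increasing on (0,∞).
δ < (30900/43733)^(1/2) ≈ 0.841.

δ < 0.841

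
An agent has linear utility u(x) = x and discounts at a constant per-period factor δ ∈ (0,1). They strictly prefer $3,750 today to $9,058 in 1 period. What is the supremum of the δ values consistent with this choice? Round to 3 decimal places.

δ < 0.414

The preference means 3750 > δ·9058.
So δ < 3750/9058 = 0.41400.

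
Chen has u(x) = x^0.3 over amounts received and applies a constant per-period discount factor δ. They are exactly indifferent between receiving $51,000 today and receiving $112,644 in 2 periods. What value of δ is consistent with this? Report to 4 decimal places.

The payoff in 2 periods is discounted by δ^2, so u(51000) = δ^2·u(112644) and δ^2 = u(51000)/u(112644).
Since u(x) = x^0.3, δ^2 = (51000/112644)^0.3 = 0.45275^0.3 = 0.78842.
Hence δ = (0.78842)^(1/2) = 0.887931.

δ ≈ 0.8879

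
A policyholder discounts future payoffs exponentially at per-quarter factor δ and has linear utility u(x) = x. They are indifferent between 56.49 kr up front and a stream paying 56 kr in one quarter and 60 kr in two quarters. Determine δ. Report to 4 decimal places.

δ ≈ 0.6100

Equating present values: 56.49 = 56δ + 60δ².
Rearranged: 60δ² + 56δ − 56.49 = 0.
By the quadratic formula (taking the positive root), δ = (−56 + √16693.60) / 120 ≈ 0.6100.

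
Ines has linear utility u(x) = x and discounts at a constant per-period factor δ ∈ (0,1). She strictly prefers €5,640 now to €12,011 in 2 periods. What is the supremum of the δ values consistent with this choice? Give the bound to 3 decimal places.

The preference means 5640 > δ^2·12011.
Hence δ^2 < 5640/12011 = 0.46957, and x ↦ x^(1/2) is increasing on (0,∞).
δ < 0.46957^(1/2) = 0.685.

δ < 0.685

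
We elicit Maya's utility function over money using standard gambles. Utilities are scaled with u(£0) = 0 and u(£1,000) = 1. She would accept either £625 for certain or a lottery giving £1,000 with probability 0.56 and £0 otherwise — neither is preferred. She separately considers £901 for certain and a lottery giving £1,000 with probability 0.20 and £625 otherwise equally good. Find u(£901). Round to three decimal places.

First, u(£625) = 0.56·u(£1,000) + 0.44·u(£0) = 0.56.
The second indifference gives u(£901) = 0.20·u(£1,000) + 0.80·u(£625) = 0.20·1.00 + 0.80·0.56 = 0.6480.

0.648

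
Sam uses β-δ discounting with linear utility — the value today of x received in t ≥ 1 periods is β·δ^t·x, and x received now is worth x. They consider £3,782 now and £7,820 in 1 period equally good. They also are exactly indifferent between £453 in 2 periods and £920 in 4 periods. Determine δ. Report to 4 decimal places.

δ ≈ 0.7017

The second indifference involves only future payoffs, so β cancels: β·δ^2·453 = β·δ^4·920, giving δ^2 = 453/920 = 0.49239, so δ = 0.70171.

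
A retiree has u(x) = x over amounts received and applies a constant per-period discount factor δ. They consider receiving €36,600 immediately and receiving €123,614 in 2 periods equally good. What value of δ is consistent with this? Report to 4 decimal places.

δ ≈ 0.5441

Indifference means u(36600) = δ^2 · u(123614), so δ^2 = u(36600)/u(123614).
With u(x) = x: δ^2 = 36600/123614 = 0.29608.
Hence δ = (0.29608)^(1/2) = 0.544135.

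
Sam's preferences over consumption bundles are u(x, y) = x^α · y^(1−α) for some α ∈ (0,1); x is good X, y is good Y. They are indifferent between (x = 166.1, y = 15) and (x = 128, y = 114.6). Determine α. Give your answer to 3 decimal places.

Indifference: 166.1^α · 15^(1−α) = 128^α · 114.6^(1−α).
Rearrange to (166.1/128)^α = (114.6/15)^(1−α) and take logs: α·0.260560 = (1−α)·2.033398.
With A = 0.260560 and B = 2.033398: α·A = (1−α)·B, so α = B/(A+B) = 2.033398/2.293958 ≈ 0.886.

α ≈ 0.886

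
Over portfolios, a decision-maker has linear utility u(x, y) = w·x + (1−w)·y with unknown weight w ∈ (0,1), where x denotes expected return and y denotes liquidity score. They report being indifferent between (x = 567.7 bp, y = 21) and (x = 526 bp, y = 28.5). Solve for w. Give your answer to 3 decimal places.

w = 0.152

Indifference: w·567.7 + (1−w)·21 = w·526 + (1−w)·28.5.
w·(567.7−526) = (1−w)·(28.5−21), i.e. w·41.7 = (1−w)·7.5.
So w/(1−w) = 7.5/41.7 = 0.1799, giving w = 7.5/(41.7+7.5) = 0.152.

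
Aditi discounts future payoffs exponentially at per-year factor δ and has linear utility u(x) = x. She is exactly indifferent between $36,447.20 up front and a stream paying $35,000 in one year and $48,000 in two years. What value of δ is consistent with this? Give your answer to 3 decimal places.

δ ≈ 0.580

The stream is worth 35000δ + 48000δ² today, so 35000δ + 48000δ² = 36447.20.
That is, 48000δ² + 35000δ − 36447.20 = 0, a quadratic in δ.
The positive root is δ = [−35000 + √(35000² + 4·48000·36447.20)] / (2·48000) = (−35000 + 90680.000)/96000 ≈ 0.580.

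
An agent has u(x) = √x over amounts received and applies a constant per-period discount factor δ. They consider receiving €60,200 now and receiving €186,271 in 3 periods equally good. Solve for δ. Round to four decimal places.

δ ≈ 0.8284

The payoff in 3 periods is discounted by δ^3, so u(60200) = δ^3·u(186271) and δ^3 = u(60200)/u(186271).
Since u(x) = √x, δ^3 = √(60200/186271) = 0.56849.
Taking the cube root: δ = 0.56849^(1/3) ≈ 0.8284.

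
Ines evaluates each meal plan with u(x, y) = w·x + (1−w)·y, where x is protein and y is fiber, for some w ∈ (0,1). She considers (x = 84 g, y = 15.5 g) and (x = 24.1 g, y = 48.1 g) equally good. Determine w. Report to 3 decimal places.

w = 0.352

Equating utilities: w·84 + (1−w)·15.5 = w·24.1 + (1−w)·48.1.
Rearranging, 59.9·w − 32.6·(1−w) = 0.
Hence w = 32.6/(59.9+32.6) = 32.6/92.5 = 0.352.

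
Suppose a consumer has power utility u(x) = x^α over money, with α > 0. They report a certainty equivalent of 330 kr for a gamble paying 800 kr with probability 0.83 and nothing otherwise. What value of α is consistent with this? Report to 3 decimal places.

α ≈ 0.210

EU(lottery) = 0.83·800^α + 0.17·0 = 0.83·800^α.
Setting u(330) equal to that: 330^α = 0.83·800^α ⇒ (330/800)^α = 0.83.
Take logs: α = ln 0.83 / ln(330/800) ≈ 0.21042.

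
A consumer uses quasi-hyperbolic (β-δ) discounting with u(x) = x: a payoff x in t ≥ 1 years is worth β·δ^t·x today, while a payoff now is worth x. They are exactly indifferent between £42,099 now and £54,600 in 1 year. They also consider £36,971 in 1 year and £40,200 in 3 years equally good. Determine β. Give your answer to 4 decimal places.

β ≈ 0.8040

From the later pair, β·δ^1·36971 = β·δ^3·40200; dividing through, δ^2 = 36971/40200 = 0.91968, so δ = 0.95900.
Substituting δ into 42099 = β·δ·54600: β = 42099/(52361.275) ≈ 0.8040.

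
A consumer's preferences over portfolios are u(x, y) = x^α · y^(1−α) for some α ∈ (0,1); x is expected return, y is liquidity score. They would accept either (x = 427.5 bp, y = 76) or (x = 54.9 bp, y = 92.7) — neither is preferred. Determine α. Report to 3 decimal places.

The Cobb–Douglas utilities coincide, so 427.5^α·76^(1−α) = 54.9^α·92.7^(1−α).
Rearrange to (427.5/54.9)^α = (92.7/76)^(1−α) and take logs: α·2.052441 = (1−α)·0.198635.
Thus α·(2.251076) = 0.198635, so α = 0.198635/2.251076 ≈ 0.088.

α ≈ 0.088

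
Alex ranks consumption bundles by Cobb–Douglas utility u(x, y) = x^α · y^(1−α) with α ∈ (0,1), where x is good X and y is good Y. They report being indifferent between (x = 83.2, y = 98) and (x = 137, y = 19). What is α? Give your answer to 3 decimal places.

The Cobb–Douglas utilities coincide, so 83.2^α·98^(1−α) = 137^α·19^(1−α).
Rearrange to (83.2/137)^α = (19/98)^(1−α) and take logs: α·-0.498734 = (1−α)·-1.640528.
Thus α·(-2.139262) = -1.640528, so α = -1.640528/-2.139262 ≈ 0.767.

α ≈ 0.767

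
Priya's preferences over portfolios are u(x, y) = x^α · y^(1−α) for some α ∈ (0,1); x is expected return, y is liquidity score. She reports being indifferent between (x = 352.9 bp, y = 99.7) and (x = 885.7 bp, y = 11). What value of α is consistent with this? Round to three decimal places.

α ≈ 0.705

Indifference: 352.9^α · 99.7^(1−α) = 885.7^α · 11^(1−α).
Rearrange to (352.9/885.7)^α = (11/99.7)^(1−α) and take logs: α·-0.920194 = (1−α)·-2.204270.
With A = -0.920194 and B = -2.204270: α·A = (1−α)·B, so α = B/(A+B) = -2.204270/-3.124464 ≈ 0.705.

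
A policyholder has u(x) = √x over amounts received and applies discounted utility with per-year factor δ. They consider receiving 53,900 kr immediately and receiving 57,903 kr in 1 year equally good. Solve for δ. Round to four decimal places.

δ ≈ 0.9648

Indifference means u(53900) = δ · u(57903), so δ = u(53900)/u(57903).
With u(x) = √x: δ = √53900/√57903 = √(53900/57903) = 0.96481.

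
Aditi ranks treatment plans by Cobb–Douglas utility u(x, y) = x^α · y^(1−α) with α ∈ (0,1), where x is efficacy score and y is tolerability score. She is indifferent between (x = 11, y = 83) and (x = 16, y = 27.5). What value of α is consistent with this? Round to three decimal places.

The Cobb–Douglas utilities coincide, so 11^α·83^(1−α) = 16^α·27.5^(1−α).
Taking logs: α·ln 11 + (1−α)·ln 83 = α·ln 16 + (1−α)·ln 27.5, i.e. α·-0.374693 = (1−α)·-1.104655.
Thus α·(-1.479348) = -1.104655, so α = -1.104655/-1.479348 ≈ 0.747.

α ≈ 0.747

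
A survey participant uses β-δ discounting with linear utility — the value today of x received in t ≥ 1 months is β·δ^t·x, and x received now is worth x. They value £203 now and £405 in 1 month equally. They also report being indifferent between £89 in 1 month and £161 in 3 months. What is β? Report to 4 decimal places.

β ≈ 0.6742

The second indifference involves only future payoffs, so β cancels: β·δ^1·89 = β·δ^3·161, giving δ^2 = 89/161 = 0.55280, so δ = 0.74350.
Now use the now-vs-future pair: 203 = β·δ·405 gives β = 203/(0.74350·405) ≈ 0.6742.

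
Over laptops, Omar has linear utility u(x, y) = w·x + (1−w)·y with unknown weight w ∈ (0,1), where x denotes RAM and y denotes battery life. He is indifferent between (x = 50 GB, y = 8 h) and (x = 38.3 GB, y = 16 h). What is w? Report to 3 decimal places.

Equating utilities: w·50 + (1−w)·8 = w·38.3 + (1−w)·16.
Rearranging, 11.7·w − 8·(1−w) = 0.
So w/(1−w) = 8/11.7 = 0.6838, giving w = 8/(11.7+8) = 0.406.

w = 0.406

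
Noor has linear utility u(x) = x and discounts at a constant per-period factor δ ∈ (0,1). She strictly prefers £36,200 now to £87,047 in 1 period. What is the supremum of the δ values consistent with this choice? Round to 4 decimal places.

δ < 0.4159

The preference means 36200 > δ·87047.
Dividing through by 87047 gives δ < 0.41587.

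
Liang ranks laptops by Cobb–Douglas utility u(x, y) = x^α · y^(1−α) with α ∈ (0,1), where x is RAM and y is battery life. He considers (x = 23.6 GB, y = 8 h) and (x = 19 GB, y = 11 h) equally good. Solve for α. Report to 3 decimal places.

Indifference: 23.6^α · 8^(1−α) = 19^α · 11^(1−α).
(23.6/19)^α = (11/8)^(1−α); take logs: α·ln(23.6/19) = (1−α)·ln(11/8), i.e. α·0.216808 = (1−α)·0.318454.
With A = 0.216808 and B = 0.318454: α·A = (1−α)·B, so α = B/(A+B) = 0.318454/0.535262 ≈ 0.595.

α ≈ 0.595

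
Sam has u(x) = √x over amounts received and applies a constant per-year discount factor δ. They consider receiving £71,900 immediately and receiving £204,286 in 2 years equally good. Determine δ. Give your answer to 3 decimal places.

δ ≈ 0.770

Equating discounted utilities: u(71900) = δ^2·u(204286) ⇒ δ^2 = u(71900)/u(204286).
With u(x) = √x: δ^2 = √71900/√204286 = √(71900/204286) = 0.59326.
Taking the square root: δ = 0.59326^(1/2) ≈ 0.770.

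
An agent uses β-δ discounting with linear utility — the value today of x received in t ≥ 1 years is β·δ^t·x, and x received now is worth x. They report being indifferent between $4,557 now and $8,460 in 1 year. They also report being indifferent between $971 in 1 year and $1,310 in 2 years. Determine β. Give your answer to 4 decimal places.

β ≈ 0.7267

The second indifference involves only future payoffs, so β cancels: β·δ^1·971 = β·δ^2·1310, giving δ = 971/1310 = 0.74122.
The first indifference: 4557 = β·δ·8460, so β = 4557/(δ·8460) = 4557/(0.74122·8460) ≈ 0.7267.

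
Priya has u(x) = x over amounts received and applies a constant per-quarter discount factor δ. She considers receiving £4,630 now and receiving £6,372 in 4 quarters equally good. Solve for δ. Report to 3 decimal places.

δ ≈ 0.923

Equating discounted utilities: u(4630) = δ^4·u(6372) ⇒ δ^4 = u(4630)/u(6372).
With u(x) = x: δ^4 = 4630/6372 = 0.72662.
Taking the 4th root: δ = 0.72662^(1/4) ≈ 0.923.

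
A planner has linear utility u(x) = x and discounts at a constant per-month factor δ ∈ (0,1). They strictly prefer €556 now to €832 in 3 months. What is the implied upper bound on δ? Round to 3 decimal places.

δ < 0.874

Comparing present values: 556 > δ^3·832.
Hence δ^3 < 556/832 = 0.66827, and x ↦ x^(1/3) is increasing on (0,∞).
δ < 0.66827^(1/3) = 0.874.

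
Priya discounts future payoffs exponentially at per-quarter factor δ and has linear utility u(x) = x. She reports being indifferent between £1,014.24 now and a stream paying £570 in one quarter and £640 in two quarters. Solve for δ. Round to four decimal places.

δ ≈ 0.8900

Equating present values: 1014.24 = 570δ + 640δ².
So 640δ² + 570δ − 1014.24 = 0.
The positive root is δ = [−570 + √(570² + 4·640·1014.24)] / (2·640) = (−570 + 1709.197)/1280 ≈ 0.8900.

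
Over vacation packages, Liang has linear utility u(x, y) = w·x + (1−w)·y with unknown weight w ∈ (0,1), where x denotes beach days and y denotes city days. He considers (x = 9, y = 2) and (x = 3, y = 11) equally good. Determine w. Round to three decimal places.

u(9,2) = u(3,11) means w·9 + (1−w)·2 = w·3 + (1−w)·11.
Rearranging, 6·w − 9·(1−w) = 0.
The marginal rate of substitution is 9/6, so w = 9/(6+9) = 0.600.

w = 0.600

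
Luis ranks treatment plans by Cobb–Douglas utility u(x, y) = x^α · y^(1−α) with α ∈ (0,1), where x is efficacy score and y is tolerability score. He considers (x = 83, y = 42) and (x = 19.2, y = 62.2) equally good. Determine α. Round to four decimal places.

α ≈ 0.2115

Indifference: 83^α · 42^(1−α) = 19.2^α · 62.2^(1−α).
Rearrange to (83/19.2)^α = (62.2/42)^(1−α) and take logs: α·1.4639303 = (1−α)·0.3926854.
Thus α·(1.8566157) = 0.3926854, so α = 0.3926854/1.8566157 ≈ 0.2115.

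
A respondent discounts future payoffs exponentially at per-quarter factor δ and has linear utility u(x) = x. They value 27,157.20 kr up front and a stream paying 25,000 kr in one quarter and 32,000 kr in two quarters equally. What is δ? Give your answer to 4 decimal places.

δ ≈ 0.6100

Present value of the stream is 25000·δ + 32000·δ². Indifference gives 25000δ + 32000δ² = 27157.20.
Rearranged: 32000δ² + 25000δ − 27157.20 = 0.
The positive root is δ = [−25000 + √(25000² + 4·32000·27157.20)] / (2·32000) = (−25000 + 64040.000)/64000 ≈ 0.6100.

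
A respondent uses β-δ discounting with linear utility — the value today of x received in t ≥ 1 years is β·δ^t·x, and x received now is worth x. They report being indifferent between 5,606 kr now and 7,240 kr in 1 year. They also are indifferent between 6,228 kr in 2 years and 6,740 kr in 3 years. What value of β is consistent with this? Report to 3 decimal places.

The second indifference involves only future payoffs, so β cancels: β·δ^2·6228 = β·δ^3·6740, giving δ = 6228/6740 = 0.92404.
The first indifference: 5606 = β·δ·7240, so β = 5606/(δ·7240) = 5606/(0.92404·7240) ≈ 0.838.

β ≈ 0.838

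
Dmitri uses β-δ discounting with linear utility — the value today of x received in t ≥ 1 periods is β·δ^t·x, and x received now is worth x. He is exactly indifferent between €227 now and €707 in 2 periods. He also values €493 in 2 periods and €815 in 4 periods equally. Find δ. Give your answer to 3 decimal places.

δ ≈ 0.778

From the later pair, β·δ^2·493 = β·δ^4·815; dividing through, δ^2 = 493/815 = 0.60491, so δ = 0.77776.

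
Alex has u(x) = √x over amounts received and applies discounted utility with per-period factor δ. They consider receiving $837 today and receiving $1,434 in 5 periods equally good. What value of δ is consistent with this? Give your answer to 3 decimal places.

Equating discounted utilities: u(837) = δ^5·u(1434) ⇒ δ^5 = u(837)/u(1434).
Since u(x) = √x, δ^5 = √(837/1434) = 0.76399.
So δ = 0.76399^(1/5) ≈ 0.948.

δ ≈ 0.948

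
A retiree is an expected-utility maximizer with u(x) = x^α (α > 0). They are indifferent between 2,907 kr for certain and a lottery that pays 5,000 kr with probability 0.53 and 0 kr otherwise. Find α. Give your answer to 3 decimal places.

The lottery's expected utility is 0.53·u(5000) + 0.47·u(0) = 0.53·5000^α (since u(0) = 0 for α > 0).
Indifference: 2907^α = 0.53·5000^α, so (2907/5000)^α = 0.53.
α = ln(0.53) / ln(2907/5000) = -0.634878/-0.542316 ≈ 1.171.

α ≈ 1.171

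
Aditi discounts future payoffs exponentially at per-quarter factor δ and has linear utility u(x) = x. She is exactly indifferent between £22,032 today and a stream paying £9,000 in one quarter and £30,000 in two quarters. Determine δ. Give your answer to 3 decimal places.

The stream is worth 9000δ + 30000δ² today, so 9000δ + 30000δ² = 22032.
That is, 30000δ² + 9000δ − 22032 = 0, a quadratic in δ.
By the quadratic formula (taking the positive root), δ = (−9000 + √2724840000.00) / 60000 ≈ 0.720.

δ ≈ 0.720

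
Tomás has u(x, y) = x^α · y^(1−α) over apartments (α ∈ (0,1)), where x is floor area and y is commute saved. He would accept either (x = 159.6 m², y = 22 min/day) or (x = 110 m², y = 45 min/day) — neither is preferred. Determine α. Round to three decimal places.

Set the two utilities equal: 159.6^α·22^(1−α) = 110^α·45^(1−α).
Taking logs: α·ln 159.6 + (1−α)·ln 22 = α·ln 110 + (1−α)·ln 45, i.e. α·0.372190 = (1−α)·0.715620.
Thus α·(1.087810) = 0.715620, so α = 0.715620/1.087810 ≈ 0.658.

α ≈ 0.658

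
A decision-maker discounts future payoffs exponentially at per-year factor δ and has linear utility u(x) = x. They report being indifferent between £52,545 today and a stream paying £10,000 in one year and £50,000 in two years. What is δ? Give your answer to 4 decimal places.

δ ≈ 0.9300

Present value of the stream is 10000·δ + 50000·δ². Indifference gives 10000δ + 50000δ² = 52545.
So 50000δ² + 10000δ − 52545 = 0.
By the quadratic formula (taking the positive root), δ = (−10000 + √10609000000.00) / 100000 ≈ 0.9300.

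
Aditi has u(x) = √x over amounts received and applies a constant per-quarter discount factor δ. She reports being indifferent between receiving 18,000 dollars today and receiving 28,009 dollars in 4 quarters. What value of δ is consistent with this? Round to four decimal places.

δ ≈ 0.9462

The payoff in 4 quarters is discounted by δ^4, so u(18000) = δ^4·u(28009) and δ^4 = u(18000)/u(28009).
Since u(x) = √x, δ^4 = √(18000/28009) = 0.80165.
So δ = 0.80165^(1/4) ≈ 0.9462.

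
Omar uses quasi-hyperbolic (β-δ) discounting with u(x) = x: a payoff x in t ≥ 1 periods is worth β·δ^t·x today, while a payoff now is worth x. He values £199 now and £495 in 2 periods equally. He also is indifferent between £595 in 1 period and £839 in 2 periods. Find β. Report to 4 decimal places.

β ≈ 0.7994

Both payoffs in the second observation are in the future, so β drops out: δ^1·595 = δ^2·839 ⇒ δ = 595/839 = 0.70918.
Now use the now-vs-future pair: 199 = β·δ^2·495 gives β = 199/(0.50293·495) ≈ 0.7994.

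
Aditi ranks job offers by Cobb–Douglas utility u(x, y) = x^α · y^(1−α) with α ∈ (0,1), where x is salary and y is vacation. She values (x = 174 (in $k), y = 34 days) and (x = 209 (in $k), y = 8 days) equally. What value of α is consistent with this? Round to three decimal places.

α ≈ 0.888

Indifference: 174^α · 34^(1−α) = 209^α · 8^(1−α).
(174/209)^α = (8/34)^(1−α); take logs: α·ln(174/209) = (1−α)·ln(8/34), i.e. α·-0.183279 = (1−α)·-1.446919.
With A = -0.183279 and B = -1.446919: α·A = (1−α)·B, so α = B/(A+B) = -1.446919/-1.630198 ≈ 0.888.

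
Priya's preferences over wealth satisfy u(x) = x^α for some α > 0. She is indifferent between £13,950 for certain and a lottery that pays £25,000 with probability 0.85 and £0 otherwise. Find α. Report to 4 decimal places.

α ≈ 0.2786

EU(lottery) = 0.85·25000^α + 0.15·0 = 0.85·25000^α.
Equating: 13950^α = 0.85·25000^α, i.e. 0.5580^α = 0.85.
Taking logs: α·ln(13950/25000) = ln(0.85), so α = -0.1625189 / -0.5833963 ≈ 0.2786.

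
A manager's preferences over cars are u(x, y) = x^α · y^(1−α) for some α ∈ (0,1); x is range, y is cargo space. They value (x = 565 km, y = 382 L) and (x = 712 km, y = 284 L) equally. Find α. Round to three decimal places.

α ≈ 0.562

Indifference: 565^α · 382^(1−α) = 712^α · 284^(1−α).
Taking logs: α·ln 565 + (1−α)·ln 382 = α·ln 712 + (1−α)·ln 284, i.e. α·-0.231252 = (1−α)·-0.296446.
With A = -0.231252 and B = -0.296446: α·A = (1−α)·B, so α = B/(A+B) = -0.296446/-0.527698 ≈ 0.562.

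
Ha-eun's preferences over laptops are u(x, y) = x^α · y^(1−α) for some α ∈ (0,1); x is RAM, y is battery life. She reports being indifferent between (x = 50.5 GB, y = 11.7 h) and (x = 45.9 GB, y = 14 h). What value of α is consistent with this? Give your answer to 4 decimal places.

α ≈ 0.6527

Indifference: 50.5^α · 11.7^(1−α) = 45.9^α · 14^(1−α).
Rearrange to (50.5/45.9)^α = (14/11.7)^(1−α) and take logs: α·0.0955082 = (1−α)·0.1794685.
So α/(1−α) = (0.1794685)/(0.0955082) = 1.8790900, and α = 1.8790900/2.8790900 ≈ 0.6527.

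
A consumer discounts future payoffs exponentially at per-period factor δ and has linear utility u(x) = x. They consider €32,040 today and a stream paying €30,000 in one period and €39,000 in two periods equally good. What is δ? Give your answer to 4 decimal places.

δ ≈ 0.6000

Equating present values: 32040 = 30000δ + 39000δ².
Rearranged: 39000δ² + 30000δ − 32040 = 0.
The positive root is δ = [−30000 + √(30000² + 4·39000·32040)] / (2·39000) = (−30000 + 76800.000)/78000 ≈ 0.6000.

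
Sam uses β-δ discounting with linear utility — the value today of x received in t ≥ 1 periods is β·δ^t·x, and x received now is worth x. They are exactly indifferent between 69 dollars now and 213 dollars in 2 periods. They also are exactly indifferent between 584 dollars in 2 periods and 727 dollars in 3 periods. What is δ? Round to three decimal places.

δ ≈ 0.803

Both payoffs in the second observation are in the future, so β drops out: δ^2·584 = δ^3·727 ⇒ δ = 584/727 = 0.80330.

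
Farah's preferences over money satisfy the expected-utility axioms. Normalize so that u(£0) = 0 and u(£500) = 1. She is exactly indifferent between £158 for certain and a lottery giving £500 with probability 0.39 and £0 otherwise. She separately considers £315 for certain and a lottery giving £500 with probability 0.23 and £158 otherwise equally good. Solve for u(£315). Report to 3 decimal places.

From the first indifference, u(£158) = 0.39·u(£500) + 0.61·u(£0) = 0.39·1 + 0.61·0 = 0.39.
Then u(£315) = 0.23·u(£500) + 0.77·u(£158) = 0.23·1.00 + 0.77·0.39 = 0.5303.

0.530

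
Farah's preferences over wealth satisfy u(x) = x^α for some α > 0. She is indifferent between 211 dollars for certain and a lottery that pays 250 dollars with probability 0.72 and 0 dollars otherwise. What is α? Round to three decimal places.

α ≈ 1.937

Since u(0) = 0, the lottery's EU is 0.72·250^α.
Equating: 211^α = 0.72·250^α, i.e. 0.8440^α = 0.72.
Taking logs: α·ln(211/250) = ln(0.72), so α = -0.328504 / -0.169603 ≈ 1.937.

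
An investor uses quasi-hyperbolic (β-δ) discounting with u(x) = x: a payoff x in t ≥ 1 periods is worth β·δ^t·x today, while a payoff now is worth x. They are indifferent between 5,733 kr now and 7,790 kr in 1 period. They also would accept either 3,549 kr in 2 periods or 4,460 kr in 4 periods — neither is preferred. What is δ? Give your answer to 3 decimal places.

From the later pair, β·δ^2·3549 = β·δ^4·4460; dividing through, δ^2 = 3549/4460 = 0.79574, so δ = 0.89204.

δ ≈ 0.892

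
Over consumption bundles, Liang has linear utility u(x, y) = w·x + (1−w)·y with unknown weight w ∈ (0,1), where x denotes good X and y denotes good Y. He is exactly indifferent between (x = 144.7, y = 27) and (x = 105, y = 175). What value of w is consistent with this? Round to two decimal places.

u(144.7,27) = u(105,175) means w·144.7 + (1−w)·27 = w·105 + (1−w)·175.
w·(144.7−105) = (1−w)·(175−27), i.e. w·39.7 = (1−w)·148.
So w/(1−w) = 148/39.7 = 3.7280, giving w = 148/(39.7+148) = 0.79.

w = 0.79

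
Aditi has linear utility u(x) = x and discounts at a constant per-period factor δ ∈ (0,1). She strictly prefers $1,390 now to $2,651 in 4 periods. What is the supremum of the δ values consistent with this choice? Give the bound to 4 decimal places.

The preference means 1390 > δ^4·2651.
Hence δ^4 < 1390/2651 = 0.52433, and x ↦ x^(1/4) is increasing on (0,∞).
δ < 0.52433^(1/4) = 0.8509.

δ < 0.8509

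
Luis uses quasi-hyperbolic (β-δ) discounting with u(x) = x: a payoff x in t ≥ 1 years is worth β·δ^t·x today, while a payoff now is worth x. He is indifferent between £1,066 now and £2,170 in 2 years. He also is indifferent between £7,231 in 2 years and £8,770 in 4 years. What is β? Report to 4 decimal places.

From the later pair, β·δ^2·7231 = β·δ^4·8770; dividing through, δ^2 = 7231/8770 = 0.82452, so δ = 0.90803.
The first indifference: 1066 = β·δ^2·2170, so β = 1066/(δ^2·2170) = 1066/(0.82452·2170) ≈ 0.5958.

β ≈ 0.5958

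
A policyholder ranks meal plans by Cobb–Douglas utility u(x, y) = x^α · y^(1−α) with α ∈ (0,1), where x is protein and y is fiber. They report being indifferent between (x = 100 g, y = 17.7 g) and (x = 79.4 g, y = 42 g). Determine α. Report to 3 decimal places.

α ≈ 0.789

Set the two utilities equal: 100^α·17.7^(1−α) = 79.4^α·42^(1−α).
(100/79.4)^α = (42/17.7)^(1−α); take logs: α·ln(100/79.4) = (1−α)·ln(42/17.7), i.e. α·0.230672 = (1−α)·0.864105.
So α/(1−α) = (0.864105)/(0.230672) = 3.746033, and α = 3.746033/4.746033 ≈ 0.789.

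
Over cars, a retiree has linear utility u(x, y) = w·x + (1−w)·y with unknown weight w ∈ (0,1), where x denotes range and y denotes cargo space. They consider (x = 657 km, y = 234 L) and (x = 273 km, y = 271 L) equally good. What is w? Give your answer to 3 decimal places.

Indifference: w·657 + (1−w)·234 = w·273 + (1−w)·271.
w·(657−273) = (1−w)·(271−234), i.e. w·384 = (1−w)·37.
So w/(1−w) = 37/384 = 0.0964, giving w = 37/(384+37) = 0.088.

w = 0.088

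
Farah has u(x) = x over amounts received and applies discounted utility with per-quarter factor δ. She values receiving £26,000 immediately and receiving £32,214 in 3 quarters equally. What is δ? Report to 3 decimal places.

δ ≈ 0.931

The payoff in 3 quarters is discounted by δ^3, so u(26000) = δ^3·u(32214) and δ^3 = u(26000)/u(32214).
With u(x) = x: δ^3 = 26000/32214 = 0.80710.
So δ = 0.80710^(1/3) ≈ 0.931.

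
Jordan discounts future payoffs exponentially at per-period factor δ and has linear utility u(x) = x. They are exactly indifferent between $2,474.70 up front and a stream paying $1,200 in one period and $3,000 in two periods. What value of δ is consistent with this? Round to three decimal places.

δ ≈ 0.730

Equating present values: 2474.70 = 1200δ + 3000δ².
Rearranged: 3000δ² + 1200δ − 2474.70 = 0.
δ = (−1200 + √(1200² + 4·3000·2474.70)) / (2·3000) = (−1200 + √31136400.00) / 6000 ≈ 0.730.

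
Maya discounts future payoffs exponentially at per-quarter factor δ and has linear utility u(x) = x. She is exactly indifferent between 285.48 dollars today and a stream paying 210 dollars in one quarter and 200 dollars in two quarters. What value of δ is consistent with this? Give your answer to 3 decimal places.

δ ≈ 0.780

Equating present values: 285.48 = 210δ + 200δ².
That is, 200δ² + 210δ − 285.48 = 0, a quadratic in δ.
δ = (−210 + √(210² + 4·200·285.48)) / (2·200) = (−210 + √272484.00) / 400 ≈ 0.780.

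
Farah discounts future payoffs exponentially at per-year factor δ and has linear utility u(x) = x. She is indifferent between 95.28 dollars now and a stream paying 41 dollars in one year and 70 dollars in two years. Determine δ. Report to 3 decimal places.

δ ≈ 0.910

Equating present values: 95.28 = 41δ + 70δ².
So 70δ² + 41δ − 95.28 = 0.
δ = (−41 + √(41² + 4·70·95.28)) / (2·70) = (−41 + √28359.40) / 140 ≈ 0.910.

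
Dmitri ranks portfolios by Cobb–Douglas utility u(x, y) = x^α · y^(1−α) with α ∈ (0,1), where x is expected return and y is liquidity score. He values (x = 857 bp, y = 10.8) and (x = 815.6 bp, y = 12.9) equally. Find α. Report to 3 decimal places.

The Cobb–Douglas utilities coincide, so 857^α·10.8^(1−α) = 815.6^α·12.9^(1−α).
Rearrange to (857/815.6)^α = (12.9/10.8)^(1−α) and take logs: α·0.049514 = (1−α)·0.177681.
So α/(1−α) = (0.177681)/(0.049514) = 3.588500, and α = 3.588500/4.588500 ≈ 0.782.

α ≈ 0.782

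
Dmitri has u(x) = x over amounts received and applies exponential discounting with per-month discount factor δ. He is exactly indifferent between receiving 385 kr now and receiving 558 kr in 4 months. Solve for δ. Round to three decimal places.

The payoff in 4 months is discounted by δ^4, so u(385) = δ^4·u(558) and δ^4 = u(385)/u(558).
With u(x) = x: δ^4 = 385/558 = 0.68996.
Hence δ = (0.68996)^(1/4) = 0.91139.

δ ≈ 0.911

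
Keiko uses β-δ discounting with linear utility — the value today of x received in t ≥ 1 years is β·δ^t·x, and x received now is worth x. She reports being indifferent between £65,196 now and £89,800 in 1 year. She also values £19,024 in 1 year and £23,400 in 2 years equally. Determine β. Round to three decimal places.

The second indifference involves only future payoffs, so β cancels: β·δ^1·19024 = β·δ^2·23400, giving δ = 19024/23400 = 0.81299.
The first indifference: 65196 = β·δ·89800, so β = 65196/(δ·89800) = 65196/(0.81299·89800) ≈ 0.893.

β ≈ 0.893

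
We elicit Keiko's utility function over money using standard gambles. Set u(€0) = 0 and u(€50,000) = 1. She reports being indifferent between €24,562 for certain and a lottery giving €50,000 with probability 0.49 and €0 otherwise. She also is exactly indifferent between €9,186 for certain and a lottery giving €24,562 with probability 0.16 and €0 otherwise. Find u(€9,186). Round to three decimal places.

First, u(€24,562) = 0.49·u(€50,000) + 0.51·u(€0) = 0.49.
Then u(€9,186) = 0.16·u(€24,562) + 0.84·u(€0) = 0.16·0.49 + 0.84·0.00 = 0.0784.

0.078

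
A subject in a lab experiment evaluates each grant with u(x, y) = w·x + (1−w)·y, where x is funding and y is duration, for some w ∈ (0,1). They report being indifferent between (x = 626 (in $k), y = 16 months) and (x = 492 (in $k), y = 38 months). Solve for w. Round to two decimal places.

w = 0.14

Equating utilities: w·626 + (1−w)·16 = w·492 + (1−w)·38.
Rearranging, 134·w − 22·(1−w) = 0.
So w/(1−w) = 22/134 = 0.1642, giving w = 22/(134+22) = 0.14.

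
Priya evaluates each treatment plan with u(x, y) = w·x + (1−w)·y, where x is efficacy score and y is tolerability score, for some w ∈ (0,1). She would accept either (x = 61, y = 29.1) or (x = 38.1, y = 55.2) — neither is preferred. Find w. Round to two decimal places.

w = 0.53

u(61,29.1) = u(38.1,55.2) means w·61 + (1−w)·29.1 = w·38.1 + (1−w)·55.2.
Rearranging, 22.9·w − 26.1·(1−w) = 0.
So w/(1−w) = 26.1/22.9 = 1.1397, giving w = 26.1/(22.9+26.1) = 0.53.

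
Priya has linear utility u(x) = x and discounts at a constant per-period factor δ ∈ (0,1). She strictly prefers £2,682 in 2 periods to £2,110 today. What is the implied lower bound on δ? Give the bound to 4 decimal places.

δ > 0.8870

The preference means 2110 < δ^2·2682.
Hence δ^2 > 2110/2682 = 0.78673, and x ↦ x^(1/2) is increasing on (0,∞).
δ > 0.78673^(1/2) = 0.8870.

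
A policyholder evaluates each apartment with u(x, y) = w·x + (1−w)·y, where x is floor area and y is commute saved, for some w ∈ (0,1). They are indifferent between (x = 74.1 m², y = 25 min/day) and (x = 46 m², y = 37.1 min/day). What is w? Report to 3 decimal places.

w = 0.301

Indifference: w·74.1 + (1−w)·25 = w·46 + (1−w)·37.1.
Rearranging, 28.1·w − 12.1·(1−w) = 0.
The marginal rate of substitution is 12.1/28.1, so w = 12.1/(28.1+12.1) = 0.301.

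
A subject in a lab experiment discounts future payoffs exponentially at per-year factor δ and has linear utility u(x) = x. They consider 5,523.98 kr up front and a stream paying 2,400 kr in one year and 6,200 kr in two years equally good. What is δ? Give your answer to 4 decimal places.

δ ≈ 0.7700

Present value of the stream is 2400·δ + 6200·δ². Indifference gives 2400δ + 6200δ² = 5523.98.
That is, 6200δ² + 2400δ − 5523.98 = 0, a quadratic in δ.
δ = (−2400 + √(2400² + 4·6200·5523.98)) / (2·6200) = (−2400 + √142754704.00) / 12400 ≈ 0.7700.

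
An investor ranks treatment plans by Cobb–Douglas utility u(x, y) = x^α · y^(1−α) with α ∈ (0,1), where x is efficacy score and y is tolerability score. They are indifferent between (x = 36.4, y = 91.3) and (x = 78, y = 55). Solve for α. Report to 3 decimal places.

The Cobb–Douglas utilities coincide, so 36.4^α·91.3^(1−α) = 78^α·55^(1−α).
Rearrange to (36.4/78)^α = (55/91.3)^(1−α) and take logs: α·-0.762140 = (1−α)·-0.506818.
Thus α·(-1.268958) = -0.506818, so α = -0.506818/-1.268958 ≈ 0.399.

α ≈ 0.399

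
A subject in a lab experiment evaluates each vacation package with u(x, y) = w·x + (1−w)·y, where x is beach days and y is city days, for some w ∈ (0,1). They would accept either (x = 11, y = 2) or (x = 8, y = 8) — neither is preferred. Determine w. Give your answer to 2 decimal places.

Indifference: w·11 + (1−w)·2 = w·8 + (1−w)·8.
Collecting terms: w·3 = (1−w)·6.
Hence w = 6/(3+6) = 6/9 = 0.67.

w = 0.67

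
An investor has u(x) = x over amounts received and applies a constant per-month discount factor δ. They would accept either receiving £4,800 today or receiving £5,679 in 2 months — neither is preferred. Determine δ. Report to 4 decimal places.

δ ≈ 0.9194

Indifference means u(4800) = δ^2 · u(5679), so δ^2 = u(4800)/u(5679).
With u(x) = x: δ^2 = 4800/5679 = 0.84522.
Hence δ = (0.84522)^(1/2) = 0.919358.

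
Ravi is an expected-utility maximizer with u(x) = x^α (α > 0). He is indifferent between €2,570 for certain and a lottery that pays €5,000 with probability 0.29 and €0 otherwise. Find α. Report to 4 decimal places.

EU(lottery) = 0.29·5000^α + 0.71·0 = 0.29·5000^α.
Indifference: 2570^α = 0.29·5000^α, so (2570/5000)^α = 0.29.
α = ln(0.29) / ln(2570/5000) = -1.2378744/-0.6655320 ≈ 1.8600.

α ≈ 1.8600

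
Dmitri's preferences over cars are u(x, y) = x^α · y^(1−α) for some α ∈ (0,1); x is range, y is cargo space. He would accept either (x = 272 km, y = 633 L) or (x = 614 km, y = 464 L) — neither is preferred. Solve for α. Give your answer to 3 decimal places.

α ≈ 0.276

The Cobb–Douglas utilities coincide, so 272^α·633^(1−α) = 614^α·464^(1−α).
Taking logs: α·ln 272 + (1−α)·ln 633 = α·ln 614 + (1−α)·ln 464, i.e. α·-0.814193 = (1−α)·-0.310586.
So α/(1−α) = (-0.310586)/(-0.814193) = 0.381465, and α = 0.381465/1.381465 ≈ 0.276.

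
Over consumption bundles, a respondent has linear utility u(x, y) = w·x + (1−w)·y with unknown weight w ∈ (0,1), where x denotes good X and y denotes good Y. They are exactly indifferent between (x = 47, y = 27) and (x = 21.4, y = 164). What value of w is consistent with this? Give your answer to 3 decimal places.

Equating utilities: w·47 + (1−w)·27 = w·21.4 + (1−w)·164.
Rearranging, 25.6·w − 137·(1−w) = 0.
Hence w = 137/(25.6+137) = 137/162.6 = 0.843.

w = 0.843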